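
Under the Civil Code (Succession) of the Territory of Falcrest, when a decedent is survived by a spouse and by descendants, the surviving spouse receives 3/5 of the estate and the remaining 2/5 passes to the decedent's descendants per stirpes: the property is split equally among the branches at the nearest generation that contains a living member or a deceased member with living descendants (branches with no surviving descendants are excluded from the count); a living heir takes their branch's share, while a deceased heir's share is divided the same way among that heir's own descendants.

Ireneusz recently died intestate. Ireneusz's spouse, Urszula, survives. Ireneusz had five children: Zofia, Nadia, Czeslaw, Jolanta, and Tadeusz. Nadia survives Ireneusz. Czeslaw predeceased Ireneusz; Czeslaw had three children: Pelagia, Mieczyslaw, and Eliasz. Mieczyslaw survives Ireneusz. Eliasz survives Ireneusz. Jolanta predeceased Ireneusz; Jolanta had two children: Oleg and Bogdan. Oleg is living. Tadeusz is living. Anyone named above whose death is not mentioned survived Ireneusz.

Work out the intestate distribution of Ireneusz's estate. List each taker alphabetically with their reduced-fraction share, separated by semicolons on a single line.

Bogdan 1/25; Eliasz 2/75; Mieczyslaw 2/75; Nadia 2/25; Oleg 1/25; Pelagia 2/75; Tadeusz 2/25; Urszula 3/5; Zofia 2/25

Urszula, as surviving spouse, takes 3/5.
The remaining 2/5 passes to Ireneusz's descendants per stirpes.
The 2/5 is divided into 5 equal shares of 2/25 among Zofia, Nadia, Czeslaw, Jolanta, Tadeusz.
Zofia is living and takes 2/25.
Nadia is living and takes 2/25.
Czeslaw predeceased; the 2/25 allotted to Czeslaw's branch passes to Czeslaw's issue by representation.
The 2/25 is divided into 3 equal shares of 2/75 among Pelagia, Mieczyslaw, Eliasz.
Pelagia is living and takes 2/75.
Mieczyslaw is living and takes 2/75.
Eliasz is living and takes 2/75.
Jolanta predeceased; the 2/25 allotted to Jolanta's branch passes to Jolanta's issue by representation.
The 2/25 is divided into 2 equal shares of 1/25 among Oleg, Bogdan.
Oleg is living and takes 1/25.
Bogdan is living and takes 1/25.
Tadeusz is living and takes 2/25.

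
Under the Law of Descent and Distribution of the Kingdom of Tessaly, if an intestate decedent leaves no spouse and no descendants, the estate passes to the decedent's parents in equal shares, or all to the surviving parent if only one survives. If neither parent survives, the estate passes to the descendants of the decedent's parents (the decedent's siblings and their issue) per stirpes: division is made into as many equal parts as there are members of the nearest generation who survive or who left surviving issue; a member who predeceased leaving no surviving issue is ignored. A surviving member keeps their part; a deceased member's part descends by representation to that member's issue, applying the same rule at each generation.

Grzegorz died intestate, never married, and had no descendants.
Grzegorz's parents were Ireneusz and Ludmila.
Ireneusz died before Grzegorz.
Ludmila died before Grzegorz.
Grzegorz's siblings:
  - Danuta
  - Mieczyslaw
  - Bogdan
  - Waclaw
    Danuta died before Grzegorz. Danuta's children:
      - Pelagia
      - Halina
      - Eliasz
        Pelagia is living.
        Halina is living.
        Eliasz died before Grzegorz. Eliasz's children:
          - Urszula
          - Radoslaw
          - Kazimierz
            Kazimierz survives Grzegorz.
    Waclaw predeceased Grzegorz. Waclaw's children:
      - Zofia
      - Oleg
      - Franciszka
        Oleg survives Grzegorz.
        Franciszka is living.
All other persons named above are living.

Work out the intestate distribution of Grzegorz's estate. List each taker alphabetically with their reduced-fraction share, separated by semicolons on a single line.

Neither parent survives and there are no descendants, so the estate passes to Grzegorz's siblings and their issue per stirpes.
The estate is divided into 4 equal shares of 1/4 among Danuta, Mieczyslaw, Bogdan, Waclaw.
Danuta predeceased; the 1/4 allotted to Danuta's branch passes to Danuta's issue by representation.
The 1/4 is divided into 3 equal shares of 1/12 among Pelagia, Halina, Eliasz.
Pelagia is living and takes 1/12.
Halina is living and takes 1/12.
Eliasz predeceased; the 1/12 allotted to Eliasz's branch passes to Eliasz's issue by representation.
The 1/12 is divided into 3 equal shares of 1/36 among Urszula, Radoslaw, Kazimierz.
Urszula is living and takes 1/36.
Radoslaw is living and takes 1/36.
Kazimierz is living and takes 1/36.
Mieczyslaw is living and takes 1/4.
Bogdan is living and takes 1/4.
Waclaw predeceased; the 1/4 allotted to Waclaw's branch passes to Waclaw's issue by representation.
The 1/4 is divided into 3 equal shares of 1/12 among Zofia, Oleg, Franciszka.
Zofia is living and takes 1/12.
Oleg is living and takes 1/12.
Franciszka is living and takes 1/12.

Bogdan 1/4; Franciszka 1/12; Halina 1/12; Kazimierz 1/36; Mieczyslaw 1/4; Oleg 1/12; Pelagia 1/12; Radoslaw 1/36; Urszula 1/36; Zofia 1/12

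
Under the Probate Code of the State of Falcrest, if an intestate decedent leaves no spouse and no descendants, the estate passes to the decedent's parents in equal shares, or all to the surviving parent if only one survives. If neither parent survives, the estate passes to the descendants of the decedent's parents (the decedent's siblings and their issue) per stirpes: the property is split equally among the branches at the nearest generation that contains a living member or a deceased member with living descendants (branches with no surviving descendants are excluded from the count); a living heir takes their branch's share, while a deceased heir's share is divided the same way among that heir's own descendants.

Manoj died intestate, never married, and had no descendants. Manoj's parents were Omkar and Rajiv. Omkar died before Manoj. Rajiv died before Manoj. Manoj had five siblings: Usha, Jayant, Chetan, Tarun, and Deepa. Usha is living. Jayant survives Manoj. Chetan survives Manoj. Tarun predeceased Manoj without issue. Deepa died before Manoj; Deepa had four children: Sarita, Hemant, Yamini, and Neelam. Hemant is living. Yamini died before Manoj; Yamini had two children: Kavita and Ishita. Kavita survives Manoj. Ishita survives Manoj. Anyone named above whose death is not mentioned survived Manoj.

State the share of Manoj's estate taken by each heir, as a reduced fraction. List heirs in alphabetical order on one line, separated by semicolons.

Chetan 1/4; Hemant 1/16; Ishita 1/32; Jayant 1/4; Kavita 1/32; Neelam 1/16; Sarita 1/16; Usha 1/4

Neither parent survives and there are no descendants, so the estate passes to Manoj's siblings and their issue per stirpes.
Tarun left no surviving issue, so that branch lapses and is disregarded.
The estate is divided into 4 equal shares of 1/4 among Usha, Jayant, Chetan, Deepa.
Usha is living and takes 1/4.
Jayant is living and takes 1/4.
Chetan is living and takes 1/4.
Deepa predeceased; the 1/4 allotted to Deepa's branch passes to Deepa's issue by representation.
The 1/4 is divided into 4 equal shares of 1/16 among Sarita, Hemant, Yamini, Neelam.
Sarita is living and takes 1/16.
Hemant is living and takes 1/16.
Yamini predeceased; the 1/16 allotted to Yamini's branch passes to Yamini's issue by representation.
The 1/16 is divided into 2 equal shares of 1/32 among Kavita, Ishita.
Kavita is living and takes 1/32.
Ishita is living and takes 1/32.
Neelam is living and takes 1/16.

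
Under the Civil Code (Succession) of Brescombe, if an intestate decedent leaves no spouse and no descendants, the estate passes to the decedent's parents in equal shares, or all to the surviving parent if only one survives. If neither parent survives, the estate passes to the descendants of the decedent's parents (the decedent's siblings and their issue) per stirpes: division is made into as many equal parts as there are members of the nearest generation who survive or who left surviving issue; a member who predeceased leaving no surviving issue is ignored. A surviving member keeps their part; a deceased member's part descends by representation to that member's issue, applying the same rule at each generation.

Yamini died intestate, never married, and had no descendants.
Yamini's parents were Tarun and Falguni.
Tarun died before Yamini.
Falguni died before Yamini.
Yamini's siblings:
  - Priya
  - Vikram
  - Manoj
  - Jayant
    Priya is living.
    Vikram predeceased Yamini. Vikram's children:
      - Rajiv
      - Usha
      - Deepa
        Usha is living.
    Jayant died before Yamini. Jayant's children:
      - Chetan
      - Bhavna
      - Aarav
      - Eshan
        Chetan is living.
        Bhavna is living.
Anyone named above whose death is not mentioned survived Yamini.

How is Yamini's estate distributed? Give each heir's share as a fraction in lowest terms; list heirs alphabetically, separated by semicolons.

Neither parent survives and there are no descendants, so the estate passes to Yamini's siblings and their issue per stirpes.
The estate is divided into 4 equal shares of 1/4 among Priya, Vikram, Manoj, Jayant.
Priya is living and takes 1/4.
Vikram predeceased; the 1/4 allotted to Vikram's branch passes to Vikram's issue by representation.
The 1/4 is divided into 3 equal shares of 1/12 among Rajiv, Usha, Deepa.
Rajiv is living and takes 1/12.
Usha is living and takes 1/12.
Deepa is living and takes 1/12.
Manoj is living and takes 1/4.
Jayant predeceased; the 1/4 allotted to Jayant's branch passes to Jayant's issue by representation.
The 1/4 is divided into 4 equal shares of 1/16 among Chetan, Bhavna, Aarav, Eshan.
Chetan is living and takes 1/16.
Bhavna is living and takes 1/16.
Aarav is living and takes 1/16.
Eshan is living and takes 1/16.

Aarav 1/16; Bhavna 1/16; Chetan 1/16; Deepa 1/12; Eshan 1/16; Manoj 1/4; Priya 1/4; Rajiv 1/12; Usha 1/12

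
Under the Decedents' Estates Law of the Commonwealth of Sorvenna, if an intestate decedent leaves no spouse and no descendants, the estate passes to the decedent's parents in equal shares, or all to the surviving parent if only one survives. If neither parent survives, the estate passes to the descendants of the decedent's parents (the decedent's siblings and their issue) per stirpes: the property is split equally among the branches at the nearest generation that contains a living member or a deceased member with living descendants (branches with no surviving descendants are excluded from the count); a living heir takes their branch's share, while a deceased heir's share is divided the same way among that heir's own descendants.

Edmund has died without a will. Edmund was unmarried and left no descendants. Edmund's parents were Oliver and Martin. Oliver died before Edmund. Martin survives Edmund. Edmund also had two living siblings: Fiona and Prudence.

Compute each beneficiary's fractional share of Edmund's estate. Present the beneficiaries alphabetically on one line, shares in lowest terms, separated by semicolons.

Martin 1

Only one parent, Martin, survives, so Martin takes the entire estate. The siblings take nothing because a surviving parent has priority.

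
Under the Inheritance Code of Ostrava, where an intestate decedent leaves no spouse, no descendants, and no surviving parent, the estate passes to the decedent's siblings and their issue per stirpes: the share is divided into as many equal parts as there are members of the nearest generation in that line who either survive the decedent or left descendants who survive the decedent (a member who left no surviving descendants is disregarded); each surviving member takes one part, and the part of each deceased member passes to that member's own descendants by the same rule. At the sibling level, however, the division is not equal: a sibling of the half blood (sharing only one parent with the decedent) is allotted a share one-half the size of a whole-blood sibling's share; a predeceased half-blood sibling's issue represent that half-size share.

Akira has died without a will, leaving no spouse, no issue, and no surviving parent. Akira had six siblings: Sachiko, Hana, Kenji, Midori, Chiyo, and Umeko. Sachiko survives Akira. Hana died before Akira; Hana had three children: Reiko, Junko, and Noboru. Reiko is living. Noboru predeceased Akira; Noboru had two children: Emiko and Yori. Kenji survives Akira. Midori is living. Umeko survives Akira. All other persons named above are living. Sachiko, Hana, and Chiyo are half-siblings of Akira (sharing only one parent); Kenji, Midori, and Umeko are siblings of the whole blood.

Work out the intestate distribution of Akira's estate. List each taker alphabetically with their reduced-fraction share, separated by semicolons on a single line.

No spouse, descendants, or parent survives, so the estate passes to Akira's siblings per stirpes.
Half-blood siblings count for one-half the weight of whole-blood siblings at the initial division.
Dividing 1 in proportion to weights (total weight 9/2): Sachiko (weight 1/2) → 1/9; Hana (weight 1/2) → 1/9; Kenji (weight 1) → 2/9; Midori (weight 1) → 2/9; Chiyo (weight 1/2) → 1/9; Umeko (weight 1) → 2/9.
Sachiko is living and takes 1/9.
Hana predeceased; the 1/9 allotted to Hana's branch passes to Hana's issue by representation.
The 1/9 is divided into 3 equal shares of 1/27 among Reiko, Junko, Noboru.
Reiko is living and takes 1/27.
Junko is living and takes 1/27.
Noboru predeceased; the 1/27 allotted to Noboru's branch passes to Noboru's issue by representation.
The 1/27 is divided into 2 equal shares of 1/54 among Emiko, Yori.
Emiko is living and takes 1/54.
Yori is living and takes 1/54.
Kenji is living and takes 2/9.
Midori is living and takes 2/9.
Chiyo is living and takes 1/9.
Umeko is living and takes 2/9.

Chiyo 1/9; Emiko 1/54; Junko 1/27; Kenji 2/9; Midori 2/9; Reiko 1/27; Sachiko 1/9; Umeko 2/9; Yori 1/54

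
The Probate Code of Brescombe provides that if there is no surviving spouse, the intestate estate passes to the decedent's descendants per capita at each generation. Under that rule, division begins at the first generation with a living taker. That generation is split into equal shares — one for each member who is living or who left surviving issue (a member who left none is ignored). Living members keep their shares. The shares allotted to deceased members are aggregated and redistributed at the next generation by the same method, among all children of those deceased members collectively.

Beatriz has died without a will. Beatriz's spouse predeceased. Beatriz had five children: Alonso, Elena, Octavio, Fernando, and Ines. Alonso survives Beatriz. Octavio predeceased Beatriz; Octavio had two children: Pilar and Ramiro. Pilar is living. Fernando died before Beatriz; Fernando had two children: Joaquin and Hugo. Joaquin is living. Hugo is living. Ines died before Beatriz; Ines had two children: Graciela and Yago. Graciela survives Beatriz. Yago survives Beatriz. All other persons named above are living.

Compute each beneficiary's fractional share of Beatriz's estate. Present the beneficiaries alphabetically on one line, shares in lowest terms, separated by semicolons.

There is no surviving spouse, so the entire estate passes to Beatriz's descendants per capita at each generation.
At generation 1 (Alonso, Elena, Octavio, Fernando, Ines) there are 5 shares of (1)/5 = 1/5 each.
Living: Alonso and Elena — each takes 1/5.
Deceased: Octavio, Fernando, and Ines. Their combined 3/5 is pooled and carried to generation 2.
At generation 2 (Pilar, Ramiro, Joaquin, Hugo, Graciela, Yago) there are 6 shares of (3/5)/6 = 1/10 each.
Living: Pilar, Ramiro, Joaquin, Hugo, Graciela, and Yago — each takes 1/10.

Alonso 1/5; Elena 1/5; Graciela 1/10; Hugo 1/10; Joaquin 1/10; Pilar 1/10; Ramiro 1/10; Yago 1/10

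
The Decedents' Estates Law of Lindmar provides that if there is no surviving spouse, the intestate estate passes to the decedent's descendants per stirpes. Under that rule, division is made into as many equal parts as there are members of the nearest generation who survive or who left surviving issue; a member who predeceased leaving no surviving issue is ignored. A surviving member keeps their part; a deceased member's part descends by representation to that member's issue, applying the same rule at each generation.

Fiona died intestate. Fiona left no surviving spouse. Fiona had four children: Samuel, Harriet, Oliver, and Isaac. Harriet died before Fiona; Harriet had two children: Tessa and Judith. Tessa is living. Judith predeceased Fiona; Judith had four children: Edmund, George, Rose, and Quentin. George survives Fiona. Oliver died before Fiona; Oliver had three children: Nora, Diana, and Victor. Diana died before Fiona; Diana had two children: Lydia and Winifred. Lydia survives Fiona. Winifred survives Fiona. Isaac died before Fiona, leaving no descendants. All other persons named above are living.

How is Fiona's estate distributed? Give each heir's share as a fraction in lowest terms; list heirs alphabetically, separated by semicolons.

There is no surviving spouse, so the entire estate passes to Fiona's descendants per stirpes.
Isaac left no surviving issue, so that branch lapses and is disregarded.
The estate is divided into 3 equal shares of 1/3 among Samuel, Harriet, Oliver.
Samuel is living and takes 1/3.
Harriet predeceased; the 1/3 allotted to Harriet's branch passes to Harriet's issue by representation.
The 1/3 is divided into 2 equal shares of 1/6 among Tessa, Judith.
Tessa is living and takes 1/6.
Judith predeceased; the 1/6 allotted to Judith's branch passes to Judith's issue by representation.
The 1/6 is divided into 4 equal shares of 1/24 among Edmund, George, Rose, Quentin.
Edmund is living and takes 1/24.
George is living and takes 1/24.
Rose is living and takes 1/24.
Quentin is living and takes 1/24.
Oliver predeceased; the 1/3 allotted to Oliver's branch passes to Oliver's issue by representation.
The 1/3 is divided into 3 equal shares of 1/9 among Nora, Diana, Victor.
Nora is living and takes 1/9.
Diana predeceased; the 1/9 allotted to Diana's branch passes to Diana's issue by representation.
The 1/9 is divided into 2 equal shares of 1/18 among Lydia, Winifred.
Lydia is living and takes 1/18.
Winifred is living and takes 1/18.
Victor is living and takes 1/9.

Edmund 1/24; George 1/24; Lydia 1/18; Nora 1/9; Quentin 1/24; Rose 1/24; Samuel 1/3; Tessa 1/6; Victor 1/9; Winifred 1/18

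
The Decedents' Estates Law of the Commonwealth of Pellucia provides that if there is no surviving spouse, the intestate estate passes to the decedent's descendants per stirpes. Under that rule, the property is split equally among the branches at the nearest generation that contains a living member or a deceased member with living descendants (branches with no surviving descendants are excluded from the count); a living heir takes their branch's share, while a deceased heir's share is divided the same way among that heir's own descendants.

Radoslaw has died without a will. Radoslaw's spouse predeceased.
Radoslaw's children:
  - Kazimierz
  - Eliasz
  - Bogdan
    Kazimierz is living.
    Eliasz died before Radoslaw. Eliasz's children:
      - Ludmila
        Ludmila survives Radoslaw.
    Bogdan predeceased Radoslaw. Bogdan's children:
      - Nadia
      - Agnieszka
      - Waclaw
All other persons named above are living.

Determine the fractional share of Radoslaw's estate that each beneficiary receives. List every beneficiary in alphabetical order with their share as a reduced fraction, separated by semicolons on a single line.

There is no surviving spouse, so the entire estate passes to Radoslaw's descendants per stirpes.
The estate is divided into 3 equal shares of 1/3 among Kazimierz, Eliasz, Bogdan.
Kazimierz is living and takes 1/3.
Eliasz predeceased; the 1/3 allotted to Eliasz's branch passes to Eliasz's issue by representation.
Ludmila is the sole taker at this level and receives the full 1/3.
Bogdan predeceased; the 1/3 allotted to Bogdan's branch passes to Bogdan's issue by representation.
The 1/3 is divided into 3 equal shares of 1/9 among Nadia, Agnieszka, Waclaw.
Nadia is living and takes 1/9.
Agnieszka is living and takes 1/9.
Waclaw is living and takes 1/9.

Agnieszka 1/9; Kazimierz 1/3; Ludmila 1/3; Nadia 1/9; Waclaw 1/9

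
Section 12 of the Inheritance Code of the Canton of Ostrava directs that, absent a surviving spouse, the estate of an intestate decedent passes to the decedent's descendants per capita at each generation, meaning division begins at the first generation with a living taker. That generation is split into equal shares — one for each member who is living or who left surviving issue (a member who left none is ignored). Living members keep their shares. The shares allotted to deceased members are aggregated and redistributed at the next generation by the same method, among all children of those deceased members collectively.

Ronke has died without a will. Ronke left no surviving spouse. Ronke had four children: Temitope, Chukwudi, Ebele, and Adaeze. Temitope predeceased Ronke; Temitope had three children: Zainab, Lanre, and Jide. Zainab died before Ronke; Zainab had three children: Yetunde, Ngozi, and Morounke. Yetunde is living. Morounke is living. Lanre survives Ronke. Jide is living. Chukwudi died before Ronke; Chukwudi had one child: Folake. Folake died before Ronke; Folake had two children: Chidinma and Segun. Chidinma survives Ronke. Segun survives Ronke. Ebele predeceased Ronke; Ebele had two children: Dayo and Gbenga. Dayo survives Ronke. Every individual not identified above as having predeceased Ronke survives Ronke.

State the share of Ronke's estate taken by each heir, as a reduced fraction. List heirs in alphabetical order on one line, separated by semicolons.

There is no surviving spouse, so the entire estate passes to Ronke's descendants per capita at each generation.
At generation 1 (Temitope, Chukwudi, Ebele, Adaeze) there are 4 shares of (1)/4 = 1/4 each.
Living: Adaeze — each takes 1/4.
Deceased: Temitope, Chukwudi, and Ebele. Their combined 3/4 is pooled and carried to generation 2.
At generation 2 (Zainab, Lanre, Jide, Folake, Dayo, Gbenga) there are 6 shares of (3/4)/6 = 1/8 each.
Living: Lanre, Jide, Dayo, and Gbenga — each takes 1/8.
Deceased: Zainab and Folake. Their combined 1/4 is pooled and carried to generation 3.
At generation 3 (Yetunde, Ngozi, Morounke, Chidinma, Segun) there are 5 shares of (1/4)/5 = 1/20 each.
Living: Yetunde, Ngozi, Morounke, Chidinma, and Segun — each takes 1/20.

Adaeze 1/4; Chidinma 1/20; Dayo 1/8; Gbenga 1/8; Jide 1/8; Lanre 1/8; Morounke 1/20; Ngozi 1/20; Segun 1/20; Yetunde 1/20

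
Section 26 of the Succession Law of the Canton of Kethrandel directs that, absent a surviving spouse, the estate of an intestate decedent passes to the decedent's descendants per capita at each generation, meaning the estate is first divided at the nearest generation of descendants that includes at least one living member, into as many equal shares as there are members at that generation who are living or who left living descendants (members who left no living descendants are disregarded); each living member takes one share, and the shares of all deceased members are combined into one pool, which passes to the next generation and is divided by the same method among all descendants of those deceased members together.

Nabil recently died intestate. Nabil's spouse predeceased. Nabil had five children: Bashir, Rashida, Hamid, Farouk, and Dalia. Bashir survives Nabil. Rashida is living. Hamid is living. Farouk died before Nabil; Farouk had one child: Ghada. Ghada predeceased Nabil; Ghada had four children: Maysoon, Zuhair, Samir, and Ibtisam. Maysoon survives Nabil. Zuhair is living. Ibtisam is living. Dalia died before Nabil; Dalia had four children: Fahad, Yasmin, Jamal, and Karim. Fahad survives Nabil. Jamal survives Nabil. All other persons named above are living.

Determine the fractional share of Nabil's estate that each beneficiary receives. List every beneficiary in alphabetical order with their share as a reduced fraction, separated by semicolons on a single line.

Bashir 1/5; Fahad 2/25; Hamid 1/5; Ibtisam 1/50; Jamal 2/25; Karim 2/25; Maysoon 1/50; Rashida 1/5; Samir 1/50; Yasmin 2/25; Zuhair 1/50

There is no surviving spouse, so the entire estate passes to Nabil's descendants per capita at each generation.
At generation 1 (Bashir, Rashida, Hamid, Farouk, Dalia) there are 5 shares of (1)/5 = 1/5 each.
Living: Bashir, Rashida, and Hamid — each takes 1/5.
Deceased: Farouk and Dalia. Their combined 2/5 is pooled and carried to generation 2.
At generation 2 (Ghada, Fahad, Yasmin, Jamal, Karim) there are 5 shares of (2/5)/5 = 2/25 each.
Living: Fahad, Yasmin, Jamal, and Karim — each takes 2/25.
Deceased: Ghada. That 2/25 share is carried to generation 3.
At generation 3 (Maysoon, Zuhair, Samir, Ibtisam) there are 4 shares of (2/25)/4 = 1/50 each.
Living: Maysoon, Zuhair, Samir, and Ibtisam — each takes 1/50.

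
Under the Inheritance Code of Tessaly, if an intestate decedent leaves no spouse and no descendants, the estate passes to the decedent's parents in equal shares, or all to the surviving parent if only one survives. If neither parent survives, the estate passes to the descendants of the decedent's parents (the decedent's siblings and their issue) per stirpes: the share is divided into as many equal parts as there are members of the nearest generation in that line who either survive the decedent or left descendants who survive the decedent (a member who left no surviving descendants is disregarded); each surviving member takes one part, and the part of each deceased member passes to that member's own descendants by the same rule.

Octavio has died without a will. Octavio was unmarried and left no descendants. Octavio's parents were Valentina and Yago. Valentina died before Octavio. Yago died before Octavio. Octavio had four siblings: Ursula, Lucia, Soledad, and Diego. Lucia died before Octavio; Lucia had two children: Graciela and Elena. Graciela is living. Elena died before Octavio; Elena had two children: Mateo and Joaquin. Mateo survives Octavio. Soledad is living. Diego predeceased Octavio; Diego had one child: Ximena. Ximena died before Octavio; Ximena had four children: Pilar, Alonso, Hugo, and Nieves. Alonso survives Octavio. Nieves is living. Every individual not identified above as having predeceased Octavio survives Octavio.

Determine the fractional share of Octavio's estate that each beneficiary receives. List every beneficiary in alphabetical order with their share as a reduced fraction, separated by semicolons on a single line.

Neither parent survives and there are no descendants, so the estate passes to Octavio's siblings and their issue per stirpes.
The estate is divided into 4 equal shares of 1/4 among Ursula, Lucia, Soledad, Diego.
Ursula is living and takes 1/4.
Lucia predeceased; the 1/4 allotted to Lucia's branch passes to Lucia's issue by representation.
The 1/4 is divided into 2 equal shares of 1/8 among Graciela, Elena.
Graciela is living and takes 1/8.
Elena predeceased; the 1/8 allotted to Elena's branch passes to Elena's issue by representation.
The 1/8 is divided into 2 equal shares of 1/16 among Mateo, Joaquin.
Mateo is living and takes 1/16.
Joaquin is living and takes 1/16.
Soledad is living and takes 1/4.
Diego predeceased; the 1/4 allotted to Diego's branch passes to Diego's issue by representation.
Ximena's line is the sole branch at this level, so the full 1/4 passes to Ximena's issue by representation.
The 1/4 is divided into 4 equal shares of 1/16 among Pilar, Alonso, Hugo, Nieves.
Pilar is living and takes 1/16.
Alonso is living and takes 1/16.
Hugo is living and takes 1/16.
Nieves is living and takes 1/16.

Alonso 1/16; Graciela 1/8; Hugo 1/16; Joaquin 1/16; Mateo 1/16; Nieves 1/16; Pilar 1/16; Soledad 1/4; Ursula 1/4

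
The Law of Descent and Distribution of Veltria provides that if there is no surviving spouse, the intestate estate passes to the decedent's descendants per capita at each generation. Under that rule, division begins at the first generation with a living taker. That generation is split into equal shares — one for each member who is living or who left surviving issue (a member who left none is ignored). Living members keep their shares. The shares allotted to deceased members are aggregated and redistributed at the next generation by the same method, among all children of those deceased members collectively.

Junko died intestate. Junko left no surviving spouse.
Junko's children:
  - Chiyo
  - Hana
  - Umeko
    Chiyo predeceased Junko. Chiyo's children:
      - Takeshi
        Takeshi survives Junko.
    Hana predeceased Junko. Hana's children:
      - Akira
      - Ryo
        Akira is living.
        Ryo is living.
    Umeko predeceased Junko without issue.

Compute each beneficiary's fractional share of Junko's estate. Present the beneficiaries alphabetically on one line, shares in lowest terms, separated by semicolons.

Akira 1/3; Ryo 1/3; Takeshi 1/3

There is no surviving spouse, so the entire estate passes to Junko's descendants per capita at each generation.
No one at generation 1 (Chiyo, Hana) is living; moving to the next generation.
At generation 2 (Takeshi, Akira, Ryo) there are 3 shares of (1)/3 = 1/3 each.
Living: Takeshi, Akira, and Ryo — each takes 1/3.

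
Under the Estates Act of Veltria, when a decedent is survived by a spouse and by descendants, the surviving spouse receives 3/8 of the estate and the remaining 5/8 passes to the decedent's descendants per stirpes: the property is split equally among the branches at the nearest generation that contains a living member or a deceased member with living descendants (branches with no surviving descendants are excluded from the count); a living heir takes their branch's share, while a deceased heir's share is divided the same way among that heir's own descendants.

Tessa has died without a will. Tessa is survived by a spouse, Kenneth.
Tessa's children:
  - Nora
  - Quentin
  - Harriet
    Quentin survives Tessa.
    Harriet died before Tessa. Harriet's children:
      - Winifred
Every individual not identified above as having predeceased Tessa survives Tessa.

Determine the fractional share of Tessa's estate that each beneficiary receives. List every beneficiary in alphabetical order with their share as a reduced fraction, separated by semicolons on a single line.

Kenneth 3/8; Nora 5/24; Quentin 5/24; Winifred 5/24

Kenneth, as surviving spouse, takes 3/8.
The remaining 5/8 passes to Tessa's descendants per stirpes.
The 5/8 is divided into 3 equal shares of 5/24 among Nora, Quentin, Harriet.
Nora is living and takes 5/24.
Quentin is living and takes 5/24.
Harriet predeceased; the 5/24 allotted to Harriet's branch passes to Harriet's issue by representation.
Winifred is the sole taker at this level and receives the full 5/24.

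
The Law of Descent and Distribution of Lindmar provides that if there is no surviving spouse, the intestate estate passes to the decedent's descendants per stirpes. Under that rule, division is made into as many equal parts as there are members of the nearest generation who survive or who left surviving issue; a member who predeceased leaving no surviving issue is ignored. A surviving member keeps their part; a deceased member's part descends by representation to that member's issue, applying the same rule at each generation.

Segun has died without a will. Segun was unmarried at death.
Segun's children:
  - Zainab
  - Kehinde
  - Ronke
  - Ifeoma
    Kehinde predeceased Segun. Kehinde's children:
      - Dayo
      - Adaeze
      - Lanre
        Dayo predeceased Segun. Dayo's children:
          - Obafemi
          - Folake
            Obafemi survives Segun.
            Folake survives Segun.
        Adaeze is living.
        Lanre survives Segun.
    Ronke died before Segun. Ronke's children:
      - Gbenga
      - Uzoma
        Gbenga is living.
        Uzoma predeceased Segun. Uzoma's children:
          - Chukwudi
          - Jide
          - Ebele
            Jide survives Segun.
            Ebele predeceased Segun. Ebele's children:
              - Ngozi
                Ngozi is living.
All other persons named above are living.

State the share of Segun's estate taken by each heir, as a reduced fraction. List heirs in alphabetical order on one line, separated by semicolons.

There is no surviving spouse, so the entire estate passes to Segun's descendants per stirpes.
The estate is divided into 4 equal shares of 1/4 among Zainab, Kehinde, Ronke, Ifeoma.
Zainab is living and takes 1/4.
Kehinde predeceased; the 1/4 allotted to Kehinde's branch passes to Kehinde's issue by representation.
The 1/4 is divided into 3 equal shares of 1/12 among Dayo, Adaeze, Lanre.
Dayo predeceased; the 1/12 allotted to Dayo's branch passes to Dayo's issue by representation.
The 1/12 is divided into 2 equal shares of 1/24 among Obafemi, Folake.
Obafemi is living and takes 1/24.
Folake is living and takes 1/24.
Adaeze is living and takes 1/12.
Lanre is living and takes 1/12.
Ronke predeceased; the 1/4 allotted to Ronke's branch passes to Ronke's issue by representation.
The 1/4 is divided into 2 equal shares of 1/8 among Gbenga, Uzoma.
Gbenga is living and takes 1/8.
Uzoma predeceased; the 1/8 allotted to Uzoma's branch passes to Uzoma's issue by representation.
The 1/8 is divided into 3 equal shares of 1/24 among Chukwudi, Jide, Ebele.
Chukwudi is living and takes 1/24.
Jide is living and takes 1/24.
Ebele predeceased; the 1/24 allotted to Ebele's branch passes to Ebele's issue by representation.
Ngozi is the sole taker at this level and receives the full 1/24.
Ifeoma is living and takes 1/4.

Adaeze 1/12; Chukwudi 1/24; Folake 1/24; Gbenga 1/8; Ifeoma 1/4; Jide 1/24; Lanre 1/12; Ngozi 1/24; Obafemi 1/24; Zainab 1/4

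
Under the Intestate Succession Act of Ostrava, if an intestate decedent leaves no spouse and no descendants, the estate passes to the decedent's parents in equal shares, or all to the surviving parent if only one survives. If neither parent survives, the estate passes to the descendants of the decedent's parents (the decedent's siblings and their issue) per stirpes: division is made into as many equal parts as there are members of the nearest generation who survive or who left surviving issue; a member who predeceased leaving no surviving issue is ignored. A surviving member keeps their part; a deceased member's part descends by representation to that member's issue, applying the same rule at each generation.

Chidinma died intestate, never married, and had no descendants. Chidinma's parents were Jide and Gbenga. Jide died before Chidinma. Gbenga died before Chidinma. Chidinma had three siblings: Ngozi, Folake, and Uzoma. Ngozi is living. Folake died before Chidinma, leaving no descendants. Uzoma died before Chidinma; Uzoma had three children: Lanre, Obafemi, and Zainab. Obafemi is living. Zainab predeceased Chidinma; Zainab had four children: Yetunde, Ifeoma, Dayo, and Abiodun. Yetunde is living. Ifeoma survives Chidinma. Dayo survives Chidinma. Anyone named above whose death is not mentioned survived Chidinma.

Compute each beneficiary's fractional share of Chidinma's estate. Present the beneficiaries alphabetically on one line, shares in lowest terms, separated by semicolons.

Abiodun 1/24; Dayo 1/24; Ifeoma 1/24; Lanre 1/6; Ngozi 1/2; Obafemi 1/6; Yetunde 1/24

Neither parent survives and there are no descendants, so the estate passes to Chidinma's siblings and their issue per stirpes.
Folake left no surviving issue, so that branch lapses and is disregarded.
The estate is divided into 2 equal shares of 1/2 among Ngozi, Uzoma.
Ngozi is living and takes 1/2.
Uzoma predeceased; the 1/2 allotted to Uzoma's branch passes to Uzoma's issue by representation.
The 1/2 is divided into 3 equal shares of 1/6 among Lanre, Obafemi, Zainab.
Lanre is living and takes 1/6.
Obafemi is living and takes 1/6.
Zainab predeceased; the 1/6 allotted to Zainab's branch passes to Zainab's issue by representation.
The 1/6 is divided into 4 equal shares of 1/24 among Yetunde, Ifeoma, Dayo, Abiodun.
Yetunde is living and takes 1/24.
Ifeoma is living and takes 1/24.
Dayo is living and takes 1/24.
Abiodun is living and takes 1/24.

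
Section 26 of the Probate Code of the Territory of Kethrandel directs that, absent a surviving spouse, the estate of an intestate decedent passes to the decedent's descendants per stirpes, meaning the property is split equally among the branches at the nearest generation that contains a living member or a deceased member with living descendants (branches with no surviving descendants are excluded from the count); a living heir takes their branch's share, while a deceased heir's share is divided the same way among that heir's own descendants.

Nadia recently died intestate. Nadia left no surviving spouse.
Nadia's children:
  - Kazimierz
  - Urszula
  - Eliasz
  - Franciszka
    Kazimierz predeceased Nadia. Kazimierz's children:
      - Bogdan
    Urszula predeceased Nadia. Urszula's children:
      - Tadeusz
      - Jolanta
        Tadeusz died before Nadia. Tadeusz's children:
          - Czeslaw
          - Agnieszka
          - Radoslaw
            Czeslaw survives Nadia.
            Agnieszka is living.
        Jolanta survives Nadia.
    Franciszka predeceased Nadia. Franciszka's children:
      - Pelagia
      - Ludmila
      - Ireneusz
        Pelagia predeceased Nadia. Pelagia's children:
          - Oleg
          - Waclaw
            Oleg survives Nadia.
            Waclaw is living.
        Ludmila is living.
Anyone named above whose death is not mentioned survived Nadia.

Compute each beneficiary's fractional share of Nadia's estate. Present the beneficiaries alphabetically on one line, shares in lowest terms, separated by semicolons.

There is no surviving spouse, so the entire estate passes to Nadia's descendants per stirpes.
The estate is divided into 4 equal shares of 1/4 among Kazimierz, Urszula, Eliasz, Franciszka.
Kazimierz predeceased; the 1/4 allotted to Kazimierz's branch passes to Kazimierz's issue by representation.
Bogdan is the sole taker at this level and receives the full 1/4.
Urszula predeceased; the 1/4 allotted to Urszula's branch passes to Urszula's issue by representation.
The 1/4 is divided into 2 equal shares of 1/8 among Tadeusz, Jolanta.
Tadeusz predeceased; the 1/8 allotted to Tadeusz's branch passes to Tadeusz's issue by representation.
The 1/8 is divided into 3 equal shares of 1/24 among Czeslaw, Agnieszka, Radoslaw.
Czeslaw is living and takes 1/24.
Agnieszka is living and takes 1/24.
Radoslaw is living and takes 1/24.
Jolanta is living and takes 1/8.
Eliasz is living and takes 1/4.
Franciszka predeceased; the 1/4 allotted to Franciszka's branch passes to Franciszka's issue by representation.
The 1/4 is divided into 3 equal shares of 1/12 among Pelagia, Ludmila, Ireneusz.
Pelagia predeceased; the 1/12 allotted to Pelagia's branch passes to Pelagia's issue by representation.
The 1/12 is divided into 2 equal shares of 1/24 among Oleg, Waclaw.
Oleg is living and takes 1/24.
Waclaw is living and takes 1/24.
Ludmila is living and takes 1/12.
Ireneusz is living and takes 1/12.

Agnieszka 1/24; Bogdan 1/4; Czeslaw 1/24; Eliasz 1/4; Ireneusz 1/12; Jolanta 1/8; Ludmila 1/12; Oleg 1/24; Radoslaw 1/24; Waclaw 1/24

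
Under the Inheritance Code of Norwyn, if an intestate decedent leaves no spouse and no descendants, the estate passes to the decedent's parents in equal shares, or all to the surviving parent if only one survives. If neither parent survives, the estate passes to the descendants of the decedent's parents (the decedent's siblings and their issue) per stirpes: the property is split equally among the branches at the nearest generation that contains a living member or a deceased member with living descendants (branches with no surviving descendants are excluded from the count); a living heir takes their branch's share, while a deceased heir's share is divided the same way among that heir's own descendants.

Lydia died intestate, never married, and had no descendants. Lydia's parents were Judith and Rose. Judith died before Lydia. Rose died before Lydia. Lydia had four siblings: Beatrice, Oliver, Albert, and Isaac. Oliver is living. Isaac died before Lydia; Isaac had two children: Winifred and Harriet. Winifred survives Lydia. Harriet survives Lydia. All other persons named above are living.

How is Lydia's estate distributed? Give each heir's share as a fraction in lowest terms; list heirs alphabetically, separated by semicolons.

Albert 1/4; Beatrice 1/4; Harriet 1/8; Oliver 1/4; Winifred 1/8

Neither parent survives and there are no descendants, so the estate passes to Lydia's siblings and their issue per stirpes.
The estate is divided into 4 equal shares of 1/4 among Beatrice, Oliver, Albert, Isaac.
Beatrice is living and takes 1/4.
Oliver is living and takes 1/4.
Albert is living and takes 1/4.
Isaac predeceased; the 1/4 allotted to Isaac's branch passes to Isaac's issue by representation.
The 1/4 is divided into 2 equal shares of 1/8 among Winifred, Harriet.
Winifred is living and takes 1/8.
Harriet is living and takes 1/8.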